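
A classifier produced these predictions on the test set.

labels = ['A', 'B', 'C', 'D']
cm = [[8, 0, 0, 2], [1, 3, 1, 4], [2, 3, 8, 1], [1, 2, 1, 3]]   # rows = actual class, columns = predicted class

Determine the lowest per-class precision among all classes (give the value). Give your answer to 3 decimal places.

Per-class precision (TP/(TP+FP)):
  A: TP=8, FP=1+2+1=4 → 8/12 = 0.6667
  B: TP=3, FP=0+3+2=5 → 3/8 = 0.3750
  C: TP=8, FP=0+1+1=2 → 8/10 = 0.8000
  D: TP=3, FP=2+4+1=7 → 3/10 = 0.3000
Lowest is class 'D' with precision = 0.300.

0.300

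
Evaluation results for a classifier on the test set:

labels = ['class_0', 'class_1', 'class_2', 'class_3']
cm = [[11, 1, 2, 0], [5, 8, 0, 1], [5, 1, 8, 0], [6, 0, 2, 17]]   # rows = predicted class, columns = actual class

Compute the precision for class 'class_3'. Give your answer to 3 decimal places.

0.680

One-vs-rest for 'class_3': TP = diagonal; FP = other classes predicted 'class_3'; FN = 'class_3' predicted as other.
precision = TP/(TP+FP).
class_3: TP=17, FP=6+0+2=8 → 17/25 = 0.6800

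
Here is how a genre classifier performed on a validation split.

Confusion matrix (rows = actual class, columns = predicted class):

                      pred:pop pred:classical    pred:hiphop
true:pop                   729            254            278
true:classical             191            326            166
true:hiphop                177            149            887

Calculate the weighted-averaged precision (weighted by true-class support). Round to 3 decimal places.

Per-class precision (TP/(TP+FP)):
  pop: TP=729, FP=191+177=368 → 729/1097 = 0.6645
  classical: TP=326, FP=254+149=403 → 326/729 = 0.4472
  hiphop: TP=887, FP=278+166=444 → 887/1331 = 0.6664
Weighted-precision = Σ (supportᵢ/N)·precisionᵢ with N=3157: (1261/3157)·0.6645 + (683/3157)·0.4472 + (1213/3157)·0.6664 = 0.618

0.618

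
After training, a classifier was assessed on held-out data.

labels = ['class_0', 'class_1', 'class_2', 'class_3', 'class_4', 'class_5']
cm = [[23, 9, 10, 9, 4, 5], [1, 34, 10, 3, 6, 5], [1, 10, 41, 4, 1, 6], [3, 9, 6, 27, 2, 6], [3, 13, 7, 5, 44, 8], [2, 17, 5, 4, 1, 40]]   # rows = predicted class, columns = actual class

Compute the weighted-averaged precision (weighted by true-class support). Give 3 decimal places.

Per-class precision (TP/(TP+FP)):
  class_0: TP=23, FP=9+10+9+4+5=37 → 23/60 = 0.3833
  class_1: TP=34, FP=1+10+3+6+5=25 → 34/59 = 0.5763
  class_2: TP=41, FP=1+10+4+1+6=22 → 41/63 = 0.6508
  class_3: TP=27, FP=3+9+6+2+6=26 → 27/53 = 0.5094
  class_4: TP=44, FP=3+13+7+5+8=36 → 44/80 = 0.5500
  class_5: TP=40, FP=2+17+5+4+1=29 → 40/69 = 0.5797
Weighted-precision = Σ (supportᵢ/N)·precisionᵢ with N=384: (33/384)·0.3833 + (92/384)·0.5763 + (79/384)·0.6508 + (52/384)·0.5094 + (58/384)·0.5500 + (70/384)·0.5797 = 0.563

0.563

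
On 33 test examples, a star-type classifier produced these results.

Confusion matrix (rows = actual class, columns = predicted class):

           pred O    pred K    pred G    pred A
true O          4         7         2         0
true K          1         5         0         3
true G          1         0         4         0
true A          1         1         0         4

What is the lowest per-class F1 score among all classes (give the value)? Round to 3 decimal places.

0.400

Per-class F1 score (2·TP/(2·TP+FP+FN)):
  O: TP=4, FP=1+1+1=3, FN=7+2+0=9 → 8/20 = 0.4000
  K: TP=5, FP=7+0+1=8, FN=1+0+3=4 → 10/22 = 0.4545
  G: TP=4, FP=2+0+0=2, FN=1+0+0=1 → 8/11 = 0.7273
  A: TP=4, FP=0+3+0=3, FN=1+1+0=2 → 8/13 = 0.6154
Lowest is class 'O' with F1 score = 0.400.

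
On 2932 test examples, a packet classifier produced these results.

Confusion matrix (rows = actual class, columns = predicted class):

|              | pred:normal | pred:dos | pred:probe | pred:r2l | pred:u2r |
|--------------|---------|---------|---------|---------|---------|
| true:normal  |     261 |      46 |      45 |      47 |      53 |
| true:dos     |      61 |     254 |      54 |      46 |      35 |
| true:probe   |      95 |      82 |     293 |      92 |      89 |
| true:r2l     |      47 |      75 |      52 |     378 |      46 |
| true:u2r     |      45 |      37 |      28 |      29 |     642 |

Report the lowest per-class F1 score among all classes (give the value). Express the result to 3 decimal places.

Per-class F1 score (2·TP/(2·TP+FP+FN)):
  normal: TP=261, FP=61+95+47+45=248, FN=46+45+47+53=191 → 522/961 = 0.5432
  dos: TP=254, FP=46+82+75+37=240, FN=61+54+46+35=196 → 508/944 = 0.5381
  probe: TP=293, FP=45+54+52+28=179, FN=95+82+92+89=358 → 586/1123 = 0.5218
  r2l: TP=378, FP=47+46+92+29=214, FN=47+75+52+46=220 → 756/1190 = 0.6353
  u2r: TP=642, FP=53+35+89+46=223, FN=45+37+28+29=139 → 1284/1646 = 0.7801
Lowest is class 'probe' with F1 score = 0.522.

0.522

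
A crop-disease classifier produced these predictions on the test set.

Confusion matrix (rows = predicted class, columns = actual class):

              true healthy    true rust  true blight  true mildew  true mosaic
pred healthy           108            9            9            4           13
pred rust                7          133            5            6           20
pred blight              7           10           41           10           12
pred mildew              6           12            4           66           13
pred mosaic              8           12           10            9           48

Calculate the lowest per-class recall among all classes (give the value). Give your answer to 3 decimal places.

0.453

Per-class recall (TP/(TP+FN)):
  healthy: TP=108, FN=7+7+6+8=28 → 108/136 = 0.7941
  rust: TP=133, FN=9+10+12+12=43 → 133/176 = 0.7557
  blight: TP=41, FN=9+5+4+10=28 → 41/69 = 0.5942
  mildew: TP=66, FN=4+6+10+9=29 → 66/95 = 0.6947
  mosaic: TP=48, FN=13+20+12+13=58 → 48/106 = 0.4528
Lowest is class 'mosaic' with recall = 0.453.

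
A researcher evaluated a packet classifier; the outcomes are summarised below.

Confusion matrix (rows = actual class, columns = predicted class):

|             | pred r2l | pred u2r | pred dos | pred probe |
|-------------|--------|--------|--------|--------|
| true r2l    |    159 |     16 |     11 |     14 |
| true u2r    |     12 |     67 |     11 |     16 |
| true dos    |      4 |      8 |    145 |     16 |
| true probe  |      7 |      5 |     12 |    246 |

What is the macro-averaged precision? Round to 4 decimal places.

Per-class precision (TP/(TP+FP)):
  r2l: TP=159, FP=12+4+7=23 → 159/182 = 0.87363
  u2r: TP=67, FP=16+8+5=29 → 67/96 = 0.69792
  dos: TP=145, FP=11+11+12=34 → 145/179 = 0.81006
  probe: TP=246, FP=14+16+16=46 → 246/292 = 0.84247
Macro-precision = mean = (0.87363 + 0.69792 + 0.81006 + 0.84247) / 4 = 0.8060

0.8060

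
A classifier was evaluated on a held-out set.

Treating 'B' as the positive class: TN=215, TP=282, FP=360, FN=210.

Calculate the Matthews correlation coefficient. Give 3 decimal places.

-0.054

MCC = (TP·TN − FP·FN) / √((TP+FP)(TP+FN)(TN+FP)(TN+FN))
Numerator = 282·215 − 360·210 = -14970
Denominator = √(642·492·575·425) = √77189265000 = 277829.5611
MCC = -14970 / 277829.5611 = -0.054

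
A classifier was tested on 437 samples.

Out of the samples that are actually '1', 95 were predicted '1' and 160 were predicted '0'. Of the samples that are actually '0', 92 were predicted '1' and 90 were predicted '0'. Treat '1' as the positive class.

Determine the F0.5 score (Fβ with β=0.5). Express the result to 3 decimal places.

Fβ = (1+β²)·TP / ((1+β²)·TP + β²·FN + FP), with β²=1/4
= 1.25·95 / (1.25·95 + 0.25·160 + 92) = 0.474

0.474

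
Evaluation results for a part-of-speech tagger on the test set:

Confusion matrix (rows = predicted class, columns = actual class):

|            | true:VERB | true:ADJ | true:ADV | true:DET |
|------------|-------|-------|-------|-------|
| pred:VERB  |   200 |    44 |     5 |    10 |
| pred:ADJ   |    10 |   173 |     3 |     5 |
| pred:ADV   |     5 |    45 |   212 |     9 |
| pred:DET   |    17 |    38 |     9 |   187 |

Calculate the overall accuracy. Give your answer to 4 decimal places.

0.7942

Accuracy = trace / total = (200+173+212+187=772) / 972 = 772/972 = 0.7942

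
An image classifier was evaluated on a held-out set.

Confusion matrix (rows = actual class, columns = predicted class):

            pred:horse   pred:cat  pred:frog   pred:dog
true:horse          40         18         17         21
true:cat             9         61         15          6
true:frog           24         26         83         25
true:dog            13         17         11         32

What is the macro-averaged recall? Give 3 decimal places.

Per-class recall (TP/(TP+FN)):
  horse: TP=40, FN=18+17+21=56 → 40/96 = 0.4167
  cat: TP=61, FN=9+15+6=30 → 61/91 = 0.6703
  frog: TP=83, FN=24+26+25=75 → 83/158 = 0.5253
  dog: TP=32, FN=13+17+11=41 → 32/73 = 0.4384
Macro-recall = mean = (0.4167 + 0.6703 + 0.5253 + 0.4384) / 4 = 0.513

0.513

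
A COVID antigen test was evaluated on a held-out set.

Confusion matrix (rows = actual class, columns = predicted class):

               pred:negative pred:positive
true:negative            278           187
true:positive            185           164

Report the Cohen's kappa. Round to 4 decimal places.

0.0677

Observed agreement pₒ = trace/N = 442/814 = 0.54300
Expected agreement pₑ = Σ (rowᵢ·colᵢ)/N² = (465·463 + 349·351)/814² = 0.50980
κ = (pₒ − pₑ)/(1 − pₑ) = (0.54300 − 0.50980)/(1 − 0.50980) = 0.0677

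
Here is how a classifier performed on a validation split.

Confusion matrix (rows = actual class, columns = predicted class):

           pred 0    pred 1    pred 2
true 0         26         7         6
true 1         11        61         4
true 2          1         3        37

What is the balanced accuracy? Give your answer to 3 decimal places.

0.791

Balanced accuracy = mean of per-class recall.
  0: recall = 26/39 = 0.6667
  1: recall = 61/76 = 0.8026
  2: recall = 37/41 = 0.9024
Mean = (0.6667 + 0.8026 + 0.9024) / 3 = 0.791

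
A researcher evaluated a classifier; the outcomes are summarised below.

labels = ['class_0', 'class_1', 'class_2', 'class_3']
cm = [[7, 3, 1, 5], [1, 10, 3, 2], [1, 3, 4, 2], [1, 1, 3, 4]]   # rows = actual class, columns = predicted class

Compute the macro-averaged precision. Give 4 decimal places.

Per-class precision (TP/(TP+FP)):
  class_0: TP=7, FP=1+1+1=3 → 7/10 = 0.70000
  class_1: TP=10, FP=3+3+1=7 → 10/17 = 0.58824
  class_2: TP=4, FP=1+3+3=7 → 4/11 = 0.36364
  class_3: TP=4, FP=5+2+2=9 → 4/13 = 0.30769
Macro-precision = mean = (0.70000 + 0.58824 + 0.36364 + 0.30769) / 4 = 0.4899

0.4899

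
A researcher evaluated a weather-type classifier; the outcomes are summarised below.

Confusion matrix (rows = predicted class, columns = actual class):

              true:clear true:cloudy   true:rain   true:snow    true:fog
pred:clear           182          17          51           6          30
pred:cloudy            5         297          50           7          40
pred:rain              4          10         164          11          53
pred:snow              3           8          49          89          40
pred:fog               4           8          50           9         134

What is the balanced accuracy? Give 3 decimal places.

Balanced accuracy = mean of per-class recall.
  clear: recall = 182/198 = 0.9192
  cloudy: recall = 297/340 = 0.8735
  rain: recall = 164/364 = 0.4505
  snow: recall = 89/122 = 0.7295
  fog: recall = 134/297 = 0.4512
Mean = (0.9192 + 0.8735 + 0.4505 + 0.7295 + 0.4512) / 5 = 0.685

0.685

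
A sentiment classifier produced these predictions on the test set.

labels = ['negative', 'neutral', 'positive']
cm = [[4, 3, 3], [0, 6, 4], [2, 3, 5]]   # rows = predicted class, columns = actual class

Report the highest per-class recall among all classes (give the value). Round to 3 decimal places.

0.667

Per-class recall (TP/(TP+FN)):
  negative: TP=4, FN=0+2=2 → 4/6 = 0.6667
  neutral: TP=6, FN=3+3=6 → 6/12 = 0.5000
  positive: TP=5, FN=3+4=7 → 5/12 = 0.4167
Highest is class 'negative' with recall = 0.667.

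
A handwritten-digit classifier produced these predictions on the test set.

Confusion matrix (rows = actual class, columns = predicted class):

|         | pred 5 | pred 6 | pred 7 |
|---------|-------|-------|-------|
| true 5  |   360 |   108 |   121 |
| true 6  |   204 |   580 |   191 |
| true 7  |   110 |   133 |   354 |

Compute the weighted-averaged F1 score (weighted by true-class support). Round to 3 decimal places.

Per-class F1 score (2·TP/(2·TP+FP+FN)):
  5: TP=360, FP=204+110=314, FN=108+121=229 → 720/1263 = 0.5701
  6: TP=580, FP=108+133=241, FN=204+191=395 → 1160/1796 = 0.6459
  7: TP=354, FP=121+191=312, FN=110+133=243 → 708/1263 = 0.5606
Weighted-F1 score = Σ (supportᵢ/N)·F1 scoreᵢ with N=2161: (589/2161)·0.5701 + (975/2161)·0.6459 + (597/2161)·0.5606 = 0.602

0.602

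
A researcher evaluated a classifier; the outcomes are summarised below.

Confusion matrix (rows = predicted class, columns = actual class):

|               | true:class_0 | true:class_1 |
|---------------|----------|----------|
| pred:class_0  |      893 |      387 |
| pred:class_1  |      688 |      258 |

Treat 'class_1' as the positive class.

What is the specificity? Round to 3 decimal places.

Specificity = TN/(TN+FP) = 893/(893+688) = 0.565

0.565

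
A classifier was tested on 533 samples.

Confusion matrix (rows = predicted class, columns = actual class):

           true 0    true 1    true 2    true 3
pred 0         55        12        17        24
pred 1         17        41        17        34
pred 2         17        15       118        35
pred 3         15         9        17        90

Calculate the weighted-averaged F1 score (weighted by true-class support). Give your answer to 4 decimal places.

Per-class F1 score (2·TP/(2·TP+FP+FN)):
  0: TP=55, FP=12+17+24=53, FN=17+17+15=49 → 110/212 = 0.51887
  1: TP=41, FP=17+17+34=68, FN=12+15+9=36 → 82/186 = 0.44086
  2: TP=118, FP=17+15+35=67, FN=17+17+17=51 → 236/354 = 0.66667
  3: TP=90, FP=15+9+17=41, FN=24+34+35=93 → 180/314 = 0.57325
Weighted-F1 score = Σ (supportᵢ/N)·F1 scoreᵢ with N=533: (104/533)·0.51887 + (77/533)·0.44086 + (169/533)·0.66667 + (183/533)·0.57325 = 0.5731

0.5731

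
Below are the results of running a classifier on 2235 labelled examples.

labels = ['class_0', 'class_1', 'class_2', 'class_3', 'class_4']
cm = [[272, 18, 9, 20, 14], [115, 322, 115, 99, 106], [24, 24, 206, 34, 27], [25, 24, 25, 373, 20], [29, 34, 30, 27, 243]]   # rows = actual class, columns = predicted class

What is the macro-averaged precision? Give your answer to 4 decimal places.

0.6300

Per-class precision (TP/(TP+FP)):
  class_0: TP=272, FP=115+24+25+29=193 → 272/465 = 0.58495
  class_1: TP=322, FP=18+24+24+34=100 → 322/422 = 0.76303
  class_2: TP=206, FP=9+115+25+30=179 → 206/385 = 0.53506
  class_3: TP=373, FP=20+99+34+27=180 → 373/553 = 0.67450
  class_4: TP=243, FP=14+106+27+20=167 → 243/410 = 0.59268
Macro-precision = mean = (0.58495 + 0.76303 + 0.53506 + 0.67450 + 0.59268) / 5 = 0.6300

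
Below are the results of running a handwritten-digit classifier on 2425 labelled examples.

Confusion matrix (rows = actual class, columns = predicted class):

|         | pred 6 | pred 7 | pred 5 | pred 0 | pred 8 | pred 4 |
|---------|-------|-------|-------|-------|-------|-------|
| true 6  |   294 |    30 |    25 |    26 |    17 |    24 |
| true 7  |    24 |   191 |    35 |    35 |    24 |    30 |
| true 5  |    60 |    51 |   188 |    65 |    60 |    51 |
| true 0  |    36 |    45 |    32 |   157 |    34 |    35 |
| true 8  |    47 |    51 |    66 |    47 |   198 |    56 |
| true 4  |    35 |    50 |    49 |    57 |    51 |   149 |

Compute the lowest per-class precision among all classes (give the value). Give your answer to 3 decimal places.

Per-class precision (TP/(TP+FP)):
  6: TP=294, FP=24+60+36+47+35=202 → 294/496 = 0.5927
  7: TP=191, FP=30+51+45+51+50=227 → 191/418 = 0.4569
  5: TP=188, FP=25+35+32+66+49=207 → 188/395 = 0.4759
  0: TP=157, FP=26+35+65+47+57=230 → 157/387 = 0.4057
  8: TP=198, FP=17+24+60+34+51=186 → 198/384 = 0.5156
  4: TP=149, FP=24+30+51+35+56=196 → 149/345 = 0.4319
Lowest is class '0' with precision = 0.406.

0.406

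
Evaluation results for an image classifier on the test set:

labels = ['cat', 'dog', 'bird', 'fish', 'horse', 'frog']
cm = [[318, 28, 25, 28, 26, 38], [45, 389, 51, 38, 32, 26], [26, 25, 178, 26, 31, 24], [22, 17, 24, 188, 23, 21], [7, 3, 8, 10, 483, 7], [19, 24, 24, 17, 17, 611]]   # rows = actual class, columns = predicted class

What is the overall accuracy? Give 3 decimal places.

Accuracy = trace / total = (318+389+178+188+483+611=2167) / 2879 = 2167/2879 = 0.753

0.753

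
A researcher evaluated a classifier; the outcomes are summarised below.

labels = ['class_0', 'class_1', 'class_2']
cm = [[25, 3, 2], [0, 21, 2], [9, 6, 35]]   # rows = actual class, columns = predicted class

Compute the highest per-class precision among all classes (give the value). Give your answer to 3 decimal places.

Per-class precision (TP/(TP+FP)):
  class_0: TP=25, FP=0+9=9 → 25/34 = 0.7353
  class_1: TP=21, FP=3+6=9 → 21/30 = 0.7000
  class_2: TP=35, FP=2+2=4 → 35/39 = 0.8974
Highest is class 'class_2' with precision = 0.897.

0.897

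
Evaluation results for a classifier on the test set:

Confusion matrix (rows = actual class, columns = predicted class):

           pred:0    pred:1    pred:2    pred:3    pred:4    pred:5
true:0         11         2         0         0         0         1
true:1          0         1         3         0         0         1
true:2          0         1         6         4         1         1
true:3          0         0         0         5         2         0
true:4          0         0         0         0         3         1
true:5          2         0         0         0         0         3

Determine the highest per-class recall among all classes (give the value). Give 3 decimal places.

Per-class recall (TP/(TP+FN)):
  0: TP=11, FN=2+0+0+0+1=3 → 11/14 = 0.7857
  1: TP=1, FN=0+3+0+0+1=4 → 1/5 = 0.2000
  2: TP=6, FN=0+1+4+1+1=7 → 6/13 = 0.4615
  3: TP=5, FN=0+0+0+2+0=2 → 5/7 = 0.7143
  4: TP=3, FN=0+0+0+0+1=1 → 3/4 = 0.7500
  5: TP=3, FN=2+0+0+0+0=2 → 3/5 = 0.6000
Highest is class '0' with recall = 0.786.

0.786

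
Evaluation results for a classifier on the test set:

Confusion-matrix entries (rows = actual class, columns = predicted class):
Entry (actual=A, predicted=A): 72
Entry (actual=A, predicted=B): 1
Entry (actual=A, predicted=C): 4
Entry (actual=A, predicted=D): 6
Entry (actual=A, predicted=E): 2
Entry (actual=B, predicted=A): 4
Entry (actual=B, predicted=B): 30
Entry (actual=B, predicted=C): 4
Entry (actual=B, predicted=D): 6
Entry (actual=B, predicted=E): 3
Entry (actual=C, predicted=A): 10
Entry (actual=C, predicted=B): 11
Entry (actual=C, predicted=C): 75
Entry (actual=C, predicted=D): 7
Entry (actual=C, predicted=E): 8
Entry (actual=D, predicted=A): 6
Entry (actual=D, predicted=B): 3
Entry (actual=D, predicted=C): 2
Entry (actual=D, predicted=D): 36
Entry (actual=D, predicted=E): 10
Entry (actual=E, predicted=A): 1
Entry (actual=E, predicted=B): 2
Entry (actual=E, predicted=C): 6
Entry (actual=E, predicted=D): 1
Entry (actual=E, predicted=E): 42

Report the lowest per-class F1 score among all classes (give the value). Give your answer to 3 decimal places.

0.637

Per-class F1 score (2·TP/(2·TP+FP+FN)):
  A: TP=72, FP=4+10+6+1=21, FN=1+4+6+2=13 → 144/178 = 0.8090
  B: TP=30, FP=1+11+3+2=17, FN=4+4+6+3=17 → 60/94 = 0.6383
  C: TP=75, FP=4+4+2+6=16, FN=10+11+7+8=36 → 150/202 = 0.7426
  D: TP=36, FP=6+6+7+1=20, FN=6+3+2+10=21 → 72/113 = 0.6372
  E: TP=42, FP=2+3+8+10=23, FN=1+2+6+1=10 → 84/117 = 0.7179
Lowest is class 'D' with F1 score = 0.637.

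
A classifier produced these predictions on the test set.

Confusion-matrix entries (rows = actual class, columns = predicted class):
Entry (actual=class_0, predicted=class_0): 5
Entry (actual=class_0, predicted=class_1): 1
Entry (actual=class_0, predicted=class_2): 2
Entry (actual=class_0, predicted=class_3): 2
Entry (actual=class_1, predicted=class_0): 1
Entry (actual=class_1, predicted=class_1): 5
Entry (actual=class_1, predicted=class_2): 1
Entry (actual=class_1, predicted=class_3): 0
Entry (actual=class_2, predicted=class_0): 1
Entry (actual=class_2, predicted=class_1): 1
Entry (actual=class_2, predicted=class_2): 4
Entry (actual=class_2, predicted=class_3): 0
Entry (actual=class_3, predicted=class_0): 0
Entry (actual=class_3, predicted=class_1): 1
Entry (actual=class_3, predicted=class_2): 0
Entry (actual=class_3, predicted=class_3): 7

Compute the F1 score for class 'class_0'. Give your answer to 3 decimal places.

Take TP from the diagonal, FP from the rest of the 'class_0' prediction marginal, FN from the rest of the 'class_0' actual marginal.
F1 score = 2·TP/(2·TP+FP+FN).
class_0: TP=5, FP=1+1+0=2, FN=1+2+2=5 → 10/17 = 0.5882

0.588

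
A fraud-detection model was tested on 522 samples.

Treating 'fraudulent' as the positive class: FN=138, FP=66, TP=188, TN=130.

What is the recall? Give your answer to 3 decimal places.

0.577

Recall = TP/(TP+FN) = 188/(188+138) = 188/326 = 0.577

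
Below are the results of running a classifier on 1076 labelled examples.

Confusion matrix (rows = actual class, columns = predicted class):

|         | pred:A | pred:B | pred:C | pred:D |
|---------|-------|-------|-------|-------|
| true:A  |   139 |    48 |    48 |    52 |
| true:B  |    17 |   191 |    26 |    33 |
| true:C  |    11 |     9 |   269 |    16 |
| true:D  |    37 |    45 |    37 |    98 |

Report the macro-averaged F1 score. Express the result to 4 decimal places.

0.6262

Per-class F1 score (2·TP/(2·TP+FP+FN)):
  A: TP=139, FP=17+11+37=65, FN=48+48+52=148 → 278/491 = 0.56619
  B: TP=191, FP=48+9+45=102, FN=17+26+33=76 → 382/560 = 0.68214
  C: TP=269, FP=48+26+37=111, FN=11+9+16=36 → 538/685 = 0.78540
  D: TP=98, FP=52+33+16=101, FN=37+45+37=119 → 196/416 = 0.47115
Macro-F1 score = mean = (0.56619 + 0.68214 + 0.78540 + 0.47115) / 4 = 0.6262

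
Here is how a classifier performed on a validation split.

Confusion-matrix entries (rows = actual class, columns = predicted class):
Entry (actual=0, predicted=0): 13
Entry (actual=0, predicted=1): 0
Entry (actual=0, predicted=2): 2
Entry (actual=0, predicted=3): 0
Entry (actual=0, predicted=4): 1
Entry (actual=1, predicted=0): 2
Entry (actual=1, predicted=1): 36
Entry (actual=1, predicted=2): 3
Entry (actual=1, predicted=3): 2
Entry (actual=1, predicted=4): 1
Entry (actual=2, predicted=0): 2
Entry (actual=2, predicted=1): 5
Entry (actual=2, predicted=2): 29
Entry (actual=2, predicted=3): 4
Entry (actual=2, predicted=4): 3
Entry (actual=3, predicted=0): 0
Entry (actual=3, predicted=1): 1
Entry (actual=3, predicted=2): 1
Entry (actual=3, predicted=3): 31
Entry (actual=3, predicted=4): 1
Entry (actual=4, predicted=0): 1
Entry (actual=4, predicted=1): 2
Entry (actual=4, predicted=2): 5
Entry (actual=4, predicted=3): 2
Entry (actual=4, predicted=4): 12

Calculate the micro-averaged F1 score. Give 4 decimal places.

Micro-averaging pools counts across classes: ΣTP=121, ΣFP=38, ΣFN=38.
Micro-F1 score = 2·TP/(2·TP+FP+FN) on pooled counts = 0.7610 (equals overall accuracy in single-label multiclass).

0.7610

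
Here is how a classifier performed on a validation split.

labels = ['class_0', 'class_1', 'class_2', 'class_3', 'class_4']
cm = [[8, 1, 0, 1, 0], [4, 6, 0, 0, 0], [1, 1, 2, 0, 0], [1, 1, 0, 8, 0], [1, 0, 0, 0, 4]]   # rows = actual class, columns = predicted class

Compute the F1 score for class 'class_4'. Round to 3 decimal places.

0.889

Treat 'class_4' as positive and all other classes as negative.
F1 score = 2·TP/(2·TP+FP+FN).
class_4: TP=4, FP=0+0+0+0=0, FN=1+0+0+0=1 → 8/9 = 0.8889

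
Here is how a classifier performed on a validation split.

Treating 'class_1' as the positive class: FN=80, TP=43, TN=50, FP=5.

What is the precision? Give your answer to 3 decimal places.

Precision = TP/(TP+FP) = 43/(43+5) = 43/48 = 0.896

0.896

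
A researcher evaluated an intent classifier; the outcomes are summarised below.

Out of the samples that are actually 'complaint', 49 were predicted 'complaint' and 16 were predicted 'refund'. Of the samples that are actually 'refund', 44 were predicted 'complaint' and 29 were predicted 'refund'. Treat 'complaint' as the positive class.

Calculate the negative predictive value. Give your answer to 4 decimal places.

0.6444

NPV = TN/(TN+FN) = 29/(29+16) = 0.6444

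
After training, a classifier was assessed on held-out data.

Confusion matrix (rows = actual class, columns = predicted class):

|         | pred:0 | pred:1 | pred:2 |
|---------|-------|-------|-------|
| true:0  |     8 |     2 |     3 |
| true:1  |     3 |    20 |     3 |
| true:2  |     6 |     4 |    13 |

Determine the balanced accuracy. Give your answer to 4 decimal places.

Balanced accuracy = mean of per-class recall.
  0: recall = 8/13 = 0.61538
  1: recall = 20/26 = 0.76923
  2: recall = 13/23 = 0.56522
Mean = (0.61538 + 0.76923 + 0.56522) / 3 = 0.6499

0.6499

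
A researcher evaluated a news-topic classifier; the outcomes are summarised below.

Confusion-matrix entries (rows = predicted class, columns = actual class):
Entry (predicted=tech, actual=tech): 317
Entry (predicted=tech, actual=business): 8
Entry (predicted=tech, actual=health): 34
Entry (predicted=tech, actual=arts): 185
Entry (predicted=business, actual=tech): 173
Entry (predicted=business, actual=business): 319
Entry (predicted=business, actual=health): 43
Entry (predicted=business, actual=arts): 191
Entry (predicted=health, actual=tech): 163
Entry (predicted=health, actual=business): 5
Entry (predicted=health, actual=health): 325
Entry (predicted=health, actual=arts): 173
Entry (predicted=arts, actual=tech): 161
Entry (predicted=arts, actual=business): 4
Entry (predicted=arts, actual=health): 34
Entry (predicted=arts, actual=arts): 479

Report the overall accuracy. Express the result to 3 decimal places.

0.551

Accuracy = trace / total = (317+319+325+479=1440) / 2614 = 1440/2614 = 0.551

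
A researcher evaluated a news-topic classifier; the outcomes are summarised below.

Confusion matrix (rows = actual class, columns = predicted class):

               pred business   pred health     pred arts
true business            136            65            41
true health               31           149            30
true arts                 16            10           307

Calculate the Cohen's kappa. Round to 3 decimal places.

0.620

Observed agreement pₒ = trace/N = 592/785 = 0.7541
Expected agreement pₑ = Σ (rowᵢ·colᵢ)/N² = (242·183 + 210·224 + 333·378)/785² = 0.3525
κ = (pₒ − pₑ)/(1 − pₑ) = (0.7541 − 0.3525)/(1 − 0.3525) = 0.620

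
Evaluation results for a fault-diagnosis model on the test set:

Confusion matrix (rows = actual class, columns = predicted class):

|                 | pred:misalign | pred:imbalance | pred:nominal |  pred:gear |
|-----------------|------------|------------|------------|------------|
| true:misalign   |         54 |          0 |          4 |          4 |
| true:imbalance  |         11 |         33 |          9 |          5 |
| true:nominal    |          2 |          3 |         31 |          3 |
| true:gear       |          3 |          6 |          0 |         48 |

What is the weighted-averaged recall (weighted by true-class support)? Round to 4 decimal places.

0.7685

Per-class recall (TP/(TP+FN)):
  misalign: TP=54, FN=0+4+4=8 → 54/62 = 0.87097
  imbalance: TP=33, FN=11+9+5=25 → 33/58 = 0.56897
  nominal: TP=31, FN=2+3+3=8 → 31/39 = 0.79487
  gear: TP=48, FN=3+6+0=9 → 48/57 = 0.84211
Weighted-recall = Σ (supportᵢ/N)·recallᵢ with N=216: (62/216)·0.87097 + (58/216)·0.56897 + (39/216)·0.79487 + (57/216)·0.84211 = 0.7685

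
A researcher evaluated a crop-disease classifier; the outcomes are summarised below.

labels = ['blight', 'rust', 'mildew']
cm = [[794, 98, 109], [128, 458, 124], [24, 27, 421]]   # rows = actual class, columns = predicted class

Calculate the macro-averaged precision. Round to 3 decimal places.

Per-class precision (TP/(TP+FP)):
  blight: TP=794, FP=128+24=152 → 794/946 = 0.8393
  rust: TP=458, FP=98+27=125 → 458/583 = 0.7856
  mildew: TP=421, FP=109+124=233 → 421/654 = 0.6437
Macro-precision = mean = (0.8393 + 0.7856 + 0.6437) / 3 = 0.756

0.756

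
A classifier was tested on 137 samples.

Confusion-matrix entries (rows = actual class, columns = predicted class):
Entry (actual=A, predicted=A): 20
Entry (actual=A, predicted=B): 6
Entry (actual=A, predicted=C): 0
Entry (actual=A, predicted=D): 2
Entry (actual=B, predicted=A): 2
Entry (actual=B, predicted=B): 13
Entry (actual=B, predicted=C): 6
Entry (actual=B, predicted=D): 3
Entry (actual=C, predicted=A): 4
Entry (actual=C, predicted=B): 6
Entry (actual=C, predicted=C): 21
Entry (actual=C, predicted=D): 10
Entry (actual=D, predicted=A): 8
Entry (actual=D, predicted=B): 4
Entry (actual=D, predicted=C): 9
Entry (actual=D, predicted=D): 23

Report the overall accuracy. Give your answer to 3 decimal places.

Accuracy = trace / total = (20+13+21+23=77) / 137 = 77/137 = 0.562

0.562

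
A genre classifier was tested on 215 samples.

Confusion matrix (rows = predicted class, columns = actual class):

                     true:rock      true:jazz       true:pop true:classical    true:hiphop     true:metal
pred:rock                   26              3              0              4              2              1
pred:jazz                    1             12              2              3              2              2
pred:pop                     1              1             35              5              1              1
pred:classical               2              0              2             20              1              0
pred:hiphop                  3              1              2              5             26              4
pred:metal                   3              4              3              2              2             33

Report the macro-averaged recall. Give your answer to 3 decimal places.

0.695

Per-class recall (TP/(TP+FN)):
  rock: TP=26, FN=1+1+2+3+3=10 → 26/36 = 0.7222
  jazz: TP=12, FN=3+1+0+1+4=9 → 12/21 = 0.5714
  pop: TP=35, FN=0+2+2+2+3=9 → 35/44 = 0.7955
  classical: TP=20, FN=4+3+5+5+2=19 → 20/39 = 0.5128
  hiphop: TP=26, FN=2+2+1+1+2=8 → 26/34 = 0.7647
  metal: TP=33, FN=1+2+1+0+4=8 → 33/41 = 0.8049
Macro-recall = mean = (0.7222 + 0.5714 + 0.7955 + 0.5128 + 0.7647 + 0.8049) / 6 = 0.695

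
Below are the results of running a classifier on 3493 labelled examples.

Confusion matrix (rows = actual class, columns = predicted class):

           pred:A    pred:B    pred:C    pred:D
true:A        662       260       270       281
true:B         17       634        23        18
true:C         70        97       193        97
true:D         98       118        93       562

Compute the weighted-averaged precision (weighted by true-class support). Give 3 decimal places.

Per-class precision (TP/(TP+FP)):
  A: TP=662, FP=17+70+98=185 → 662/847 = 0.7816
  B: TP=634, FP=260+97+118=475 → 634/1109 = 0.5717
  C: TP=193, FP=270+23+93=386 → 193/579 = 0.3333
  D: TP=562, FP=281+18+97=396 → 562/958 = 0.5866
Weighted-precision = Σ (supportᵢ/N)·precisionᵢ with N=3493: (1473/3493)·0.7816 + (692/3493)·0.5717 + (457/3493)·0.3333 + (871/3493)·0.5866 = 0.633

0.633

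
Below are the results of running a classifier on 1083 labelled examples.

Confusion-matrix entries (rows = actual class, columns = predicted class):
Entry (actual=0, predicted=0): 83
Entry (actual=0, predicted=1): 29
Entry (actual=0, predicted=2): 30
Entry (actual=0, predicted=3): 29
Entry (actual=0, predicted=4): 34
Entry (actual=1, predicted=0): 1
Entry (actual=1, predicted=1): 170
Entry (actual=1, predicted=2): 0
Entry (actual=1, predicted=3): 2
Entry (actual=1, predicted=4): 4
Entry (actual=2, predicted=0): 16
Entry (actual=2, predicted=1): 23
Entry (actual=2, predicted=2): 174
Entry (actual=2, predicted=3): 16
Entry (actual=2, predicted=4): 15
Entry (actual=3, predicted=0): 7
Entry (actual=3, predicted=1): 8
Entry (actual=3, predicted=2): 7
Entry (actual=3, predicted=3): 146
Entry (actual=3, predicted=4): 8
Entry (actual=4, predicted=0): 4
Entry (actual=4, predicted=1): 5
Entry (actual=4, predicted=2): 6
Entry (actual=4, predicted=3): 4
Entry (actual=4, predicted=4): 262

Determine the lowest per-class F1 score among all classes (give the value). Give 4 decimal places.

Per-class F1 score (2·TP/(2·TP+FP+FN)):
  0: TP=83, FP=1+16+7+4=28, FN=29+30+29+34=122 → 166/316 = 0.52532
  1: TP=170, FP=29+23+8+5=65, FN=1+0+2+4=7 → 340/412 = 0.82524
  2: TP=174, FP=30+0+7+6=43, FN=16+23+16+15=70 → 348/461 = 0.75488
  3: TP=146, FP=29+2+16+4=51, FN=7+8+7+8=30 → 292/373 = 0.78284
  4: TP=262, FP=34+4+15+8=61, FN=4+5+6+4=19 → 524/604 = 0.86755
Lowest is class '0' with F1 score = 0.5253.

0.5253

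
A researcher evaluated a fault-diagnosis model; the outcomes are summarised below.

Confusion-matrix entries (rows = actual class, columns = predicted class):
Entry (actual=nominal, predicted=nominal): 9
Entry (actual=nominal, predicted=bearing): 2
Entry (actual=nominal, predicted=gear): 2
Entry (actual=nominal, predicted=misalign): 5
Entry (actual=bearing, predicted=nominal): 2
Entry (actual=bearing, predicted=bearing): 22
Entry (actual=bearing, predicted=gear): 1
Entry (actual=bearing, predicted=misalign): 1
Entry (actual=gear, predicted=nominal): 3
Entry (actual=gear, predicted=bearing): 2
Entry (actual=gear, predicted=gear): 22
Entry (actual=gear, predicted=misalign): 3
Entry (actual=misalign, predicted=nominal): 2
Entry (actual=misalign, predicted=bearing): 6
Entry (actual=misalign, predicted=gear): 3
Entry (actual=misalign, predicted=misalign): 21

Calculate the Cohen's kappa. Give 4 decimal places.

Observed agreement pₒ = trace/N = 74/106 = 0.69811
Expected agreement pₑ = Σ (rowᵢ·colᵢ)/N² = (18·16 + 26·32 + 30·28 + 32·30)/106² = 0.25988
κ = (pₒ − pₑ)/(1 − pₑ) = (0.69811 − 0.25988)/(1 − 0.25988) = 0.5921

0.5921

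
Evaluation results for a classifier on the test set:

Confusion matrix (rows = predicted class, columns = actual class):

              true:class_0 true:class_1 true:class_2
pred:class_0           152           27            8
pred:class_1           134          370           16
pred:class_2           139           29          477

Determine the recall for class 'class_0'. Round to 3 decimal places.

0.358

Treat 'class_0' as positive and all other classes as negative.
recall = TP/(TP+FN).
class_0: TP=152, FN=134+139=273 → 152/425 = 0.3576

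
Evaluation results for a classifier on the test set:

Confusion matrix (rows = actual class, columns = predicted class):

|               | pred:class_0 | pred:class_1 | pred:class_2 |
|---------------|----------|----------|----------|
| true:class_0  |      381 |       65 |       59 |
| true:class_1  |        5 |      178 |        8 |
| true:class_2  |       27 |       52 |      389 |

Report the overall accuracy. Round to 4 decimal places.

Accuracy = trace / total = (381+178+389=948) / 1164 = 948/1164 = 0.8144

0.8144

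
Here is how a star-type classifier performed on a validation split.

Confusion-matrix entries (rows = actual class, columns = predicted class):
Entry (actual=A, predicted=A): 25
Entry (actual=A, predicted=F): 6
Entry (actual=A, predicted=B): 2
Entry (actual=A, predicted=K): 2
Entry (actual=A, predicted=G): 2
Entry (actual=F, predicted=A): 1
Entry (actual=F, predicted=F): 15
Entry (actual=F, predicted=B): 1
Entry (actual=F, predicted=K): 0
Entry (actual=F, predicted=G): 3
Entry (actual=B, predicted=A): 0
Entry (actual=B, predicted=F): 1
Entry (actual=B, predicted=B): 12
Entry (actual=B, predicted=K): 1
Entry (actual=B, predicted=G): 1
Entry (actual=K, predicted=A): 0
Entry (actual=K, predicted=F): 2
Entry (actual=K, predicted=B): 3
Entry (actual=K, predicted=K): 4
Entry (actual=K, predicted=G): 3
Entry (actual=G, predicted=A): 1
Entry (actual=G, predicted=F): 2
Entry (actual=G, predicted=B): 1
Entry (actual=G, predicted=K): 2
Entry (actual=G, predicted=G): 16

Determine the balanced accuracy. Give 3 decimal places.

0.657

Balanced accuracy = mean of per-class recall.
  A: recall = 25/37 = 0.6757
  F: recall = 15/20 = 0.7500
  B: recall = 12/15 = 0.8000
  K: recall = 4/12 = 0.3333
  G: recall = 16/22 = 0.7273
Mean = (0.6757 + 0.7500 + 0.8000 + 0.3333 + 0.7273) / 5 = 0.657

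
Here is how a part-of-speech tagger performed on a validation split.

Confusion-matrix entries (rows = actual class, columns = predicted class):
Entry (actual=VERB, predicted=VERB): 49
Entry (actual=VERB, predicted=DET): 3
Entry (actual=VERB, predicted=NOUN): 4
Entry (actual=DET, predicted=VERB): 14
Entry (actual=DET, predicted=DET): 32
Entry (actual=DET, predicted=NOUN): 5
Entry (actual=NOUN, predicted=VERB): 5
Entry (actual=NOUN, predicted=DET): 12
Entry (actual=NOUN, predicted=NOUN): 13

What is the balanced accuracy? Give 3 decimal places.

Balanced accuracy = mean of per-class recall.
  VERB: recall = 49/56 = 0.8750
  DET: recall = 32/51 = 0.6275
  NOUN: recall = 13/30 = 0.4333
Mean = (0.8750 + 0.6275 + 0.4333) / 3 = 0.645

0.645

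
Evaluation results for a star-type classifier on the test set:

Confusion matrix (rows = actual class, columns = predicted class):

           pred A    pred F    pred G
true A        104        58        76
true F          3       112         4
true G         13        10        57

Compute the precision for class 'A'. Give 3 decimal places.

One-vs-rest for 'A': TP = diagonal; FP = other classes predicted 'A'; FN = 'A' predicted as other.
precision = TP/(TP+FP).
A: TP=104, FP=3+13=16 → 104/120 = 0.8667

0.867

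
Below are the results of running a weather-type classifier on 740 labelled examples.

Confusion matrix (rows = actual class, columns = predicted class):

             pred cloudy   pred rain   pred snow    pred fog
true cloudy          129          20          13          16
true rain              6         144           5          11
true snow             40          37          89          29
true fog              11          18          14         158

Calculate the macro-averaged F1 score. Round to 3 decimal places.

0.695

Per-class F1 score (2·TP/(2·TP+FP+FN)):
  cloudy: TP=129, FP=6+40+11=57, FN=20+13+16=49 → 258/364 = 0.7088
  rain: TP=144, FP=20+37+18=75, FN=6+5+11=22 → 288/385 = 0.7481
  snow: TP=89, FP=13+5+14=32, FN=40+37+29=106 → 178/316 = 0.5633
  fog: TP=158, FP=16+11+29=56, FN=11+18+14=43 → 316/415 = 0.7614
Macro-F1 score = mean = (0.7088 + 0.7481 + 0.5633 + 0.7614) / 4 = 0.695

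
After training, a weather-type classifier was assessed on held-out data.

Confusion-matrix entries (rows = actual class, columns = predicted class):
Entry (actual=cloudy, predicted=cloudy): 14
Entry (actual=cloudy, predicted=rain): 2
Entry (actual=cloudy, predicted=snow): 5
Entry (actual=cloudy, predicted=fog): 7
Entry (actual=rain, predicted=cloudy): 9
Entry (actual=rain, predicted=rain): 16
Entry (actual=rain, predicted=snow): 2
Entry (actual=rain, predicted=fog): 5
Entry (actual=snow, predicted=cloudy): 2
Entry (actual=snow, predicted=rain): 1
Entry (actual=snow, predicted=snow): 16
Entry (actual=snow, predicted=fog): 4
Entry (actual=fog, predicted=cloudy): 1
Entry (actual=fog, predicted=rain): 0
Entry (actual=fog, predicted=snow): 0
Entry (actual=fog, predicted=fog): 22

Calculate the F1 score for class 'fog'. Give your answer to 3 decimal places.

0.721

F1 score = 2·TP/(2·TP+FP+FN).
fog: TP=22, FP=7+5+4=16, FN=1+0+0=1 → 44/61 = 0.7213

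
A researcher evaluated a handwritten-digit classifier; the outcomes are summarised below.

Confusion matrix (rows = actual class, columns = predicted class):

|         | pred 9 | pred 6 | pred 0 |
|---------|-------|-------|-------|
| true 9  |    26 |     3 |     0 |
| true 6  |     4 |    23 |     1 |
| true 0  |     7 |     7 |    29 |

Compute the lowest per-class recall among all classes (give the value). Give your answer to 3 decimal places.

Per-class recall (TP/(TP+FN)):
  9: TP=26, FN=3+0=3 → 26/29 = 0.8966
  6: TP=23, FN=4+1=5 → 23/28 = 0.8214
  0: TP=29, FN=7+7=14 → 29/43 = 0.6744
Lowest is class '0' with recall = 0.674.

0.674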